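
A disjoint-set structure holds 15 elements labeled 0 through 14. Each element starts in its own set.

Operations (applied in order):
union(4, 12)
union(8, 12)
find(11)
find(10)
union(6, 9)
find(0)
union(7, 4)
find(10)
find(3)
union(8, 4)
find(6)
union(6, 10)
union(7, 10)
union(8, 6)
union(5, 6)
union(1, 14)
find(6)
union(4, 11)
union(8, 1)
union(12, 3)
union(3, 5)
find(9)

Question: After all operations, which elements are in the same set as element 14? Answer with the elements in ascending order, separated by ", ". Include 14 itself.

Answer: 1, 3, 4, 5, 6, 7, 8, 9, 10, 11, 12, 14

Derivation:
Step 1: union(4, 12) -> merged; set of 4 now {4, 12}
Step 2: union(8, 12) -> merged; set of 8 now {4, 8, 12}
Step 3: find(11) -> no change; set of 11 is {11}
Step 4: find(10) -> no change; set of 10 is {10}
Step 5: union(6, 9) -> merged; set of 6 now {6, 9}
Step 6: find(0) -> no change; set of 0 is {0}
Step 7: union(7, 4) -> merged; set of 7 now {4, 7, 8, 12}
Step 8: find(10) -> no change; set of 10 is {10}
Step 9: find(3) -> no change; set of 3 is {3}
Step 10: union(8, 4) -> already same set; set of 8 now {4, 7, 8, 12}
Step 11: find(6) -> no change; set of 6 is {6, 9}
Step 12: union(6, 10) -> merged; set of 6 now {6, 9, 10}
Step 13: union(7, 10) -> merged; set of 7 now {4, 6, 7, 8, 9, 10, 12}
Step 14: union(8, 6) -> already same set; set of 8 now {4, 6, 7, 8, 9, 10, 12}
Step 15: union(5, 6) -> merged; set of 5 now {4, 5, 6, 7, 8, 9, 10, 12}
Step 16: union(1, 14) -> merged; set of 1 now {1, 14}
Step 17: find(6) -> no change; set of 6 is {4, 5, 6, 7, 8, 9, 10, 12}
Step 18: union(4, 11) -> merged; set of 4 now {4, 5, 6, 7, 8, 9, 10, 11, 12}
Step 19: union(8, 1) -> merged; set of 8 now {1, 4, 5, 6, 7, 8, 9, 10, 11, 12, 14}
Step 20: union(12, 3) -> merged; set of 12 now {1, 3, 4, 5, 6, 7, 8, 9, 10, 11, 12, 14}
Step 21: union(3, 5) -> already same set; set of 3 now {1, 3, 4, 5, 6, 7, 8, 9, 10, 11, 12, 14}
Step 22: find(9) -> no change; set of 9 is {1, 3, 4, 5, 6, 7, 8, 9, 10, 11, 12, 14}
Component of 14: {1, 3, 4, 5, 6, 7, 8, 9, 10, 11, 12, 14}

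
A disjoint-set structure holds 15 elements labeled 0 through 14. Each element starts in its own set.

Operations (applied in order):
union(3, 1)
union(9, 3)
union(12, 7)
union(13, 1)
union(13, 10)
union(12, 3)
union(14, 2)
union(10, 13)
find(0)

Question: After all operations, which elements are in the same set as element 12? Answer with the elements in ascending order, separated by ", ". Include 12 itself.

Answer: 1, 3, 7, 9, 10, 12, 13

Derivation:
Step 1: union(3, 1) -> merged; set of 3 now {1, 3}
Step 2: union(9, 3) -> merged; set of 9 now {1, 3, 9}
Step 3: union(12, 7) -> merged; set of 12 now {7, 12}
Step 4: union(13, 1) -> merged; set of 13 now {1, 3, 9, 13}
Step 5: union(13, 10) -> merged; set of 13 now {1, 3, 9, 10, 13}
Step 6: union(12, 3) -> merged; set of 12 now {1, 3, 7, 9, 10, 12, 13}
Step 7: union(14, 2) -> merged; set of 14 now {2, 14}
Step 8: union(10, 13) -> already same set; set of 10 now {1, 3, 7, 9, 10, 12, 13}
Step 9: find(0) -> no change; set of 0 is {0}
Component of 12: {1, 3, 7, 9, 10, 12, 13}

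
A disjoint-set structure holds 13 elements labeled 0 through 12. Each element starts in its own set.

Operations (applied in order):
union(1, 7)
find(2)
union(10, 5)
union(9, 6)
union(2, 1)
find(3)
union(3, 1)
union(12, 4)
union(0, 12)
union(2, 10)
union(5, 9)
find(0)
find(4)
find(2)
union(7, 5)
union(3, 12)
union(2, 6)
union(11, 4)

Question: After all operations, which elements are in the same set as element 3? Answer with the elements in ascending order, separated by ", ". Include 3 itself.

Step 1: union(1, 7) -> merged; set of 1 now {1, 7}
Step 2: find(2) -> no change; set of 2 is {2}
Step 3: union(10, 5) -> merged; set of 10 now {5, 10}
Step 4: union(9, 6) -> merged; set of 9 now {6, 9}
Step 5: union(2, 1) -> merged; set of 2 now {1, 2, 7}
Step 6: find(3) -> no change; set of 3 is {3}
Step 7: union(3, 1) -> merged; set of 3 now {1, 2, 3, 7}
Step 8: union(12, 4) -> merged; set of 12 now {4, 12}
Step 9: union(0, 12) -> merged; set of 0 now {0, 4, 12}
Step 10: union(2, 10) -> merged; set of 2 now {1, 2, 3, 5, 7, 10}
Step 11: union(5, 9) -> merged; set of 5 now {1, 2, 3, 5, 6, 7, 9, 10}
Step 12: find(0) -> no change; set of 0 is {0, 4, 12}
Step 13: find(4) -> no change; set of 4 is {0, 4, 12}
Step 14: find(2) -> no change; set of 2 is {1, 2, 3, 5, 6, 7, 9, 10}
Step 15: union(7, 5) -> already same set; set of 7 now {1, 2, 3, 5, 6, 7, 9, 10}
Step 16: union(3, 12) -> merged; set of 3 now {0, 1, 2, 3, 4, 5, 6, 7, 9, 10, 12}
Step 17: union(2, 6) -> already same set; set of 2 now {0, 1, 2, 3, 4, 5, 6, 7, 9, 10, 12}
Step 18: union(11, 4) -> merged; set of 11 now {0, 1, 2, 3, 4, 5, 6, 7, 9, 10, 11, 12}
Component of 3: {0, 1, 2, 3, 4, 5, 6, 7, 9, 10, 11, 12}

Answer: 0, 1, 2, 3, 4, 5, 6, 7, 9, 10, 11, 12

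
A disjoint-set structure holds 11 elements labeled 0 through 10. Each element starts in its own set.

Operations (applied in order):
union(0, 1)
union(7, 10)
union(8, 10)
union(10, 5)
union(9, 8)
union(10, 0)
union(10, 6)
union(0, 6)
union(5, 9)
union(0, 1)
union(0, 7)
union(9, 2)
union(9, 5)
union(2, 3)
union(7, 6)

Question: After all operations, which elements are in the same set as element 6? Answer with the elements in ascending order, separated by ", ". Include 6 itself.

Answer: 0, 1, 2, 3, 5, 6, 7, 8, 9, 10

Derivation:
Step 1: union(0, 1) -> merged; set of 0 now {0, 1}
Step 2: union(7, 10) -> merged; set of 7 now {7, 10}
Step 3: union(8, 10) -> merged; set of 8 now {7, 8, 10}
Step 4: union(10, 5) -> merged; set of 10 now {5, 7, 8, 10}
Step 5: union(9, 8) -> merged; set of 9 now {5, 7, 8, 9, 10}
Step 6: union(10, 0) -> merged; set of 10 now {0, 1, 5, 7, 8, 9, 10}
Step 7: union(10, 6) -> merged; set of 10 now {0, 1, 5, 6, 7, 8, 9, 10}
Step 8: union(0, 6) -> already same set; set of 0 now {0, 1, 5, 6, 7, 8, 9, 10}
Step 9: union(5, 9) -> already same set; set of 5 now {0, 1, 5, 6, 7, 8, 9, 10}
Step 10: union(0, 1) -> already same set; set of 0 now {0, 1, 5, 6, 7, 8, 9, 10}
Step 11: union(0, 7) -> already same set; set of 0 now {0, 1, 5, 6, 7, 8, 9, 10}
Step 12: union(9, 2) -> merged; set of 9 now {0, 1, 2, 5, 6, 7, 8, 9, 10}
Step 13: union(9, 5) -> already same set; set of 9 now {0, 1, 2, 5, 6, 7, 8, 9, 10}
Step 14: union(2, 3) -> merged; set of 2 now {0, 1, 2, 3, 5, 6, 7, 8, 9, 10}
Step 15: union(7, 6) -> already same set; set of 7 now {0, 1, 2, 3, 5, 6, 7, 8, 9, 10}
Component of 6: {0, 1, 2, 3, 5, 6, 7, 8, 9, 10}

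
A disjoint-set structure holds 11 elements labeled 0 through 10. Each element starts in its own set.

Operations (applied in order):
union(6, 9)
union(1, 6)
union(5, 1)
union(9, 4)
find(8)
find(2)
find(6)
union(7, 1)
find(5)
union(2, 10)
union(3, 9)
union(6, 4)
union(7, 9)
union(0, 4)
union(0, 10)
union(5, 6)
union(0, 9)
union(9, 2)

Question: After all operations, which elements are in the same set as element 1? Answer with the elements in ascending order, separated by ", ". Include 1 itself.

Step 1: union(6, 9) -> merged; set of 6 now {6, 9}
Step 2: union(1, 6) -> merged; set of 1 now {1, 6, 9}
Step 3: union(5, 1) -> merged; set of 5 now {1, 5, 6, 9}
Step 4: union(9, 4) -> merged; set of 9 now {1, 4, 5, 6, 9}
Step 5: find(8) -> no change; set of 8 is {8}
Step 6: find(2) -> no change; set of 2 is {2}
Step 7: find(6) -> no change; set of 6 is {1, 4, 5, 6, 9}
Step 8: union(7, 1) -> merged; set of 7 now {1, 4, 5, 6, 7, 9}
Step 9: find(5) -> no change; set of 5 is {1, 4, 5, 6, 7, 9}
Step 10: union(2, 10) -> merged; set of 2 now {2, 10}
Step 11: union(3, 9) -> merged; set of 3 now {1, 3, 4, 5, 6, 7, 9}
Step 12: union(6, 4) -> already same set; set of 6 now {1, 3, 4, 5, 6, 7, 9}
Step 13: union(7, 9) -> already same set; set of 7 now {1, 3, 4, 5, 6, 7, 9}
Step 14: union(0, 4) -> merged; set of 0 now {0, 1, 3, 4, 5, 6, 7, 9}
Step 15: union(0, 10) -> merged; set of 0 now {0, 1, 2, 3, 4, 5, 6, 7, 9, 10}
Step 16: union(5, 6) -> already same set; set of 5 now {0, 1, 2, 3, 4, 5, 6, 7, 9, 10}
Step 17: union(0, 9) -> already same set; set of 0 now {0, 1, 2, 3, 4, 5, 6, 7, 9, 10}
Step 18: union(9, 2) -> already same set; set of 9 now {0, 1, 2, 3, 4, 5, 6, 7, 9, 10}
Component of 1: {0, 1, 2, 3, 4, 5, 6, 7, 9, 10}

Answer: 0, 1, 2, 3, 4, 5, 6, 7, 9, 10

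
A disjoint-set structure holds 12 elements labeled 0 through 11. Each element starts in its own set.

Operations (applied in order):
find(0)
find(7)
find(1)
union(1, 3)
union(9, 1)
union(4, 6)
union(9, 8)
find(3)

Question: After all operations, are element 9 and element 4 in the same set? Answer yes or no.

Answer: no

Derivation:
Step 1: find(0) -> no change; set of 0 is {0}
Step 2: find(7) -> no change; set of 7 is {7}
Step 3: find(1) -> no change; set of 1 is {1}
Step 4: union(1, 3) -> merged; set of 1 now {1, 3}
Step 5: union(9, 1) -> merged; set of 9 now {1, 3, 9}
Step 6: union(4, 6) -> merged; set of 4 now {4, 6}
Step 7: union(9, 8) -> merged; set of 9 now {1, 3, 8, 9}
Step 8: find(3) -> no change; set of 3 is {1, 3, 8, 9}
Set of 9: {1, 3, 8, 9}; 4 is not a member.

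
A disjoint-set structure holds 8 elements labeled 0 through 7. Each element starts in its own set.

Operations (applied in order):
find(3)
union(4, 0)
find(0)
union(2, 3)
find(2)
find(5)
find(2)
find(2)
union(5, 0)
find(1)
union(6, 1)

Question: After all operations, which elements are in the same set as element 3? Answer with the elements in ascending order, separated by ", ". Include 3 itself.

Step 1: find(3) -> no change; set of 3 is {3}
Step 2: union(4, 0) -> merged; set of 4 now {0, 4}
Step 3: find(0) -> no change; set of 0 is {0, 4}
Step 4: union(2, 3) -> merged; set of 2 now {2, 3}
Step 5: find(2) -> no change; set of 2 is {2, 3}
Step 6: find(5) -> no change; set of 5 is {5}
Step 7: find(2) -> no change; set of 2 is {2, 3}
Step 8: find(2) -> no change; set of 2 is {2, 3}
Step 9: union(5, 0) -> merged; set of 5 now {0, 4, 5}
Step 10: find(1) -> no change; set of 1 is {1}
Step 11: union(6, 1) -> merged; set of 6 now {1, 6}
Component of 3: {2, 3}

Answer: 2, 3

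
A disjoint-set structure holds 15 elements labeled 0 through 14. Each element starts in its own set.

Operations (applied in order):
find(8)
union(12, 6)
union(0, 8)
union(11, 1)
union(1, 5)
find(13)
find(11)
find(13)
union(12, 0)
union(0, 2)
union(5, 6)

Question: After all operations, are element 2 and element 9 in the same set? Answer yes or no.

Step 1: find(8) -> no change; set of 8 is {8}
Step 2: union(12, 6) -> merged; set of 12 now {6, 12}
Step 3: union(0, 8) -> merged; set of 0 now {0, 8}
Step 4: union(11, 1) -> merged; set of 11 now {1, 11}
Step 5: union(1, 5) -> merged; set of 1 now {1, 5, 11}
Step 6: find(13) -> no change; set of 13 is {13}
Step 7: find(11) -> no change; set of 11 is {1, 5, 11}
Step 8: find(13) -> no change; set of 13 is {13}
Step 9: union(12, 0) -> merged; set of 12 now {0, 6, 8, 12}
Step 10: union(0, 2) -> merged; set of 0 now {0, 2, 6, 8, 12}
Step 11: union(5, 6) -> merged; set of 5 now {0, 1, 2, 5, 6, 8, 11, 12}
Set of 2: {0, 1, 2, 5, 6, 8, 11, 12}; 9 is not a member.

Answer: no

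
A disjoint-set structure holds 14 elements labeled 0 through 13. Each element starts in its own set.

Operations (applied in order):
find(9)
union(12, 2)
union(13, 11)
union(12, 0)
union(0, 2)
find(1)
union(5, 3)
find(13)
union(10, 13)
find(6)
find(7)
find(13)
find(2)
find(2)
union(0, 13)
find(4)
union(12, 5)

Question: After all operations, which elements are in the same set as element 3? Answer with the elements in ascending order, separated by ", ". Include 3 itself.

Step 1: find(9) -> no change; set of 9 is {9}
Step 2: union(12, 2) -> merged; set of 12 now {2, 12}
Step 3: union(13, 11) -> merged; set of 13 now {11, 13}
Step 4: union(12, 0) -> merged; set of 12 now {0, 2, 12}
Step 5: union(0, 2) -> already same set; set of 0 now {0, 2, 12}
Step 6: find(1) -> no change; set of 1 is {1}
Step 7: union(5, 3) -> merged; set of 5 now {3, 5}
Step 8: find(13) -> no change; set of 13 is {11, 13}
Step 9: union(10, 13) -> merged; set of 10 now {10, 11, 13}
Step 10: find(6) -> no change; set of 6 is {6}
Step 11: find(7) -> no change; set of 7 is {7}
Step 12: find(13) -> no change; set of 13 is {10, 11, 13}
Step 13: find(2) -> no change; set of 2 is {0, 2, 12}
Step 14: find(2) -> no change; set of 2 is {0, 2, 12}
Step 15: union(0, 13) -> merged; set of 0 now {0, 2, 10, 11, 12, 13}
Step 16: find(4) -> no change; set of 4 is {4}
Step 17: union(12, 5) -> merged; set of 12 now {0, 2, 3, 5, 10, 11, 12, 13}
Component of 3: {0, 2, 3, 5, 10, 11, 12, 13}

Answer: 0, 2, 3, 5, 10, 11, 12, 13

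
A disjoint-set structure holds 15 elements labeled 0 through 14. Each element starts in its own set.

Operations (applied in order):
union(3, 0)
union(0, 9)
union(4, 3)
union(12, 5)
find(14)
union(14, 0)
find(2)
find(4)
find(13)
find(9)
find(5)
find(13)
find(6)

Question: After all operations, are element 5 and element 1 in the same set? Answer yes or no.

Answer: no

Derivation:
Step 1: union(3, 0) -> merged; set of 3 now {0, 3}
Step 2: union(0, 9) -> merged; set of 0 now {0, 3, 9}
Step 3: union(4, 3) -> merged; set of 4 now {0, 3, 4, 9}
Step 4: union(12, 5) -> merged; set of 12 now {5, 12}
Step 5: find(14) -> no change; set of 14 is {14}
Step 6: union(14, 0) -> merged; set of 14 now {0, 3, 4, 9, 14}
Step 7: find(2) -> no change; set of 2 is {2}
Step 8: find(4) -> no change; set of 4 is {0, 3, 4, 9, 14}
Step 9: find(13) -> no change; set of 13 is {13}
Step 10: find(9) -> no change; set of 9 is {0, 3, 4, 9, 14}
Step 11: find(5) -> no change; set of 5 is {5, 12}
Step 12: find(13) -> no change; set of 13 is {13}
Step 13: find(6) -> no change; set of 6 is {6}
Set of 5: {5, 12}; 1 is not a member.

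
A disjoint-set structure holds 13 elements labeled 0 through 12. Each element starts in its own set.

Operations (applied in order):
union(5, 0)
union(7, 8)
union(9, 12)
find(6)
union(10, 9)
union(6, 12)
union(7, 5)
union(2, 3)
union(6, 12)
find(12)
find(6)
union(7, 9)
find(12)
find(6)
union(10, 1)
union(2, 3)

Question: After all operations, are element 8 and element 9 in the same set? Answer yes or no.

Step 1: union(5, 0) -> merged; set of 5 now {0, 5}
Step 2: union(7, 8) -> merged; set of 7 now {7, 8}
Step 3: union(9, 12) -> merged; set of 9 now {9, 12}
Step 4: find(6) -> no change; set of 6 is {6}
Step 5: union(10, 9) -> merged; set of 10 now {9, 10, 12}
Step 6: union(6, 12) -> merged; set of 6 now {6, 9, 10, 12}
Step 7: union(7, 5) -> merged; set of 7 now {0, 5, 7, 8}
Step 8: union(2, 3) -> merged; set of 2 now {2, 3}
Step 9: union(6, 12) -> already same set; set of 6 now {6, 9, 10, 12}
Step 10: find(12) -> no change; set of 12 is {6, 9, 10, 12}
Step 11: find(6) -> no change; set of 6 is {6, 9, 10, 12}
Step 12: union(7, 9) -> merged; set of 7 now {0, 5, 6, 7, 8, 9, 10, 12}
Step 13: find(12) -> no change; set of 12 is {0, 5, 6, 7, 8, 9, 10, 12}
Step 14: find(6) -> no change; set of 6 is {0, 5, 6, 7, 8, 9, 10, 12}
Step 15: union(10, 1) -> merged; set of 10 now {0, 1, 5, 6, 7, 8, 9, 10, 12}
Step 16: union(2, 3) -> already same set; set of 2 now {2, 3}
Set of 8: {0, 1, 5, 6, 7, 8, 9, 10, 12}; 9 is a member.

Answer: yes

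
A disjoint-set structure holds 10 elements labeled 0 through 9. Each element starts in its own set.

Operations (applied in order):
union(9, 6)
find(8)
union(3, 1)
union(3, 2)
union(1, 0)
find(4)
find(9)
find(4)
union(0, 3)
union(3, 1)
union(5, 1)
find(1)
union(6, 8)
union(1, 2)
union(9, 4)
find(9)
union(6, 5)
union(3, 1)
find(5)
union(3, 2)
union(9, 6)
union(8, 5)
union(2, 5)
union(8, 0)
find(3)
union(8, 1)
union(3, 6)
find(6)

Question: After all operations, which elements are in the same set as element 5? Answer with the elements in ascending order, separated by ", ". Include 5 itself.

Answer: 0, 1, 2, 3, 4, 5, 6, 8, 9

Derivation:
Step 1: union(9, 6) -> merged; set of 9 now {6, 9}
Step 2: find(8) -> no change; set of 8 is {8}
Step 3: union(3, 1) -> merged; set of 3 now {1, 3}
Step 4: union(3, 2) -> merged; set of 3 now {1, 2, 3}
Step 5: union(1, 0) -> merged; set of 1 now {0, 1, 2, 3}
Step 6: find(4) -> no change; set of 4 is {4}
Step 7: find(9) -> no change; set of 9 is {6, 9}
Step 8: find(4) -> no change; set of 4 is {4}
Step 9: union(0, 3) -> already same set; set of 0 now {0, 1, 2, 3}
Step 10: union(3, 1) -> already same set; set of 3 now {0, 1, 2, 3}
Step 11: union(5, 1) -> merged; set of 5 now {0, 1, 2, 3, 5}
Step 12: find(1) -> no change; set of 1 is {0, 1, 2, 3, 5}
Step 13: union(6, 8) -> merged; set of 6 now {6, 8, 9}
Step 14: union(1, 2) -> already same set; set of 1 now {0, 1, 2, 3, 5}
Step 15: union(9, 4) -> merged; set of 9 now {4, 6, 8, 9}
Step 16: find(9) -> no change; set of 9 is {4, 6, 8, 9}
Step 17: union(6, 5) -> merged; set of 6 now {0, 1, 2, 3, 4, 5, 6, 8, 9}
Step 18: union(3, 1) -> already same set; set of 3 now {0, 1, 2, 3, 4, 5, 6, 8, 9}
Step 19: find(5) -> no change; set of 5 is {0, 1, 2, 3, 4, 5, 6, 8, 9}
Step 20: union(3, 2) -> already same set; set of 3 now {0, 1, 2, 3, 4, 5, 6, 8, 9}
Step 21: union(9, 6) -> already same set; set of 9 now {0, 1, 2, 3, 4, 5, 6, 8, 9}
Step 22: union(8, 5) -> already same set; set of 8 now {0, 1, 2, 3, 4, 5, 6, 8, 9}
Step 23: union(2, 5) -> already same set; set of 2 now {0, 1, 2, 3, 4, 5, 6, 8, 9}
Step 24: union(8, 0) -> already same set; set of 8 now {0, 1, 2, 3, 4, 5, 6, 8, 9}
Step 25: find(3) -> no change; set of 3 is {0, 1, 2, 3, 4, 5, 6, 8, 9}
Step 26: union(8, 1) -> already same set; set of 8 now {0, 1, 2, 3, 4, 5, 6, 8, 9}
Step 27: union(3, 6) -> already same set; set of 3 now {0, 1, 2, 3, 4, 5, 6, 8, 9}
Step 28: find(6) -> no change; set of 6 is {0, 1, 2, 3, 4, 5, 6, 8, 9}
Component of 5: {0, 1, 2, 3, 4, 5, 6, 8, 9}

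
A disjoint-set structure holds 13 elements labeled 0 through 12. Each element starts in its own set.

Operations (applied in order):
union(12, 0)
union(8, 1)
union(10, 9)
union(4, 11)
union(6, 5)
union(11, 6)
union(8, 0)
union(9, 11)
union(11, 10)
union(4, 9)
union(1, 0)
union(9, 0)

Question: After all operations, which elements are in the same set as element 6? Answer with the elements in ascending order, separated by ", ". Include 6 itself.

Step 1: union(12, 0) -> merged; set of 12 now {0, 12}
Step 2: union(8, 1) -> merged; set of 8 now {1, 8}
Step 3: union(10, 9) -> merged; set of 10 now {9, 10}
Step 4: union(4, 11) -> merged; set of 4 now {4, 11}
Step 5: union(6, 5) -> merged; set of 6 now {5, 6}
Step 6: union(11, 6) -> merged; set of 11 now {4, 5, 6, 11}
Step 7: union(8, 0) -> merged; set of 8 now {0, 1, 8, 12}
Step 8: union(9, 11) -> merged; set of 9 now {4, 5, 6, 9, 10, 11}
Step 9: union(11, 10) -> already same set; set of 11 now {4, 5, 6, 9, 10, 11}
Step 10: union(4, 9) -> already same set; set of 4 now {4, 5, 6, 9, 10, 11}
Step 11: union(1, 0) -> already same set; set of 1 now {0, 1, 8, 12}
Step 12: union(9, 0) -> merged; set of 9 now {0, 1, 4, 5, 6, 8, 9, 10, 11, 12}
Component of 6: {0, 1, 4, 5, 6, 8, 9, 10, 11, 12}

Answer: 0, 1, 4, 5, 6, 8, 9, 10, 11, 12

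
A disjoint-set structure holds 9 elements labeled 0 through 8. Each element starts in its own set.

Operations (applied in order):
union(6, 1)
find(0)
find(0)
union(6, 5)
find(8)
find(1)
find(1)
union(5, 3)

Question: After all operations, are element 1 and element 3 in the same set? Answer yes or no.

Answer: yes

Derivation:
Step 1: union(6, 1) -> merged; set of 6 now {1, 6}
Step 2: find(0) -> no change; set of 0 is {0}
Step 3: find(0) -> no change; set of 0 is {0}
Step 4: union(6, 5) -> merged; set of 6 now {1, 5, 6}
Step 5: find(8) -> no change; set of 8 is {8}
Step 6: find(1) -> no change; set of 1 is {1, 5, 6}
Step 7: find(1) -> no change; set of 1 is {1, 5, 6}
Step 8: union(5, 3) -> merged; set of 5 now {1, 3, 5, 6}
Set of 1: {1, 3, 5, 6}; 3 is a member.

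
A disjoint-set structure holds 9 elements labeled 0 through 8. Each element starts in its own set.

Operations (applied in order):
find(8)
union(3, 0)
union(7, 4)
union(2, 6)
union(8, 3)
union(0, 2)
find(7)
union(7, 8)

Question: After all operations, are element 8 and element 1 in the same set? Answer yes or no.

Answer: no

Derivation:
Step 1: find(8) -> no change; set of 8 is {8}
Step 2: union(3, 0) -> merged; set of 3 now {0, 3}
Step 3: union(7, 4) -> merged; set of 7 now {4, 7}
Step 4: union(2, 6) -> merged; set of 2 now {2, 6}
Step 5: union(8, 3) -> merged; set of 8 now {0, 3, 8}
Step 6: union(0, 2) -> merged; set of 0 now {0, 2, 3, 6, 8}
Step 7: find(7) -> no change; set of 7 is {4, 7}
Step 8: union(7, 8) -> merged; set of 7 now {0, 2, 3, 4, 6, 7, 8}
Set of 8: {0, 2, 3, 4, 6, 7, 8}; 1 is not a member.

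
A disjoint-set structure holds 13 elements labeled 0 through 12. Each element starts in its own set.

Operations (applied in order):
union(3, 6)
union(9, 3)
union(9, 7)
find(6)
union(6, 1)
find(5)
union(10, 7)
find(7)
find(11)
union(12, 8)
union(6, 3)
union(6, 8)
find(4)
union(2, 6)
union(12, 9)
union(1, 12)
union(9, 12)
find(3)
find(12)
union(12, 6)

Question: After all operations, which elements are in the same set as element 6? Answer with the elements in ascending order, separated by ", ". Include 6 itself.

Answer: 1, 2, 3, 6, 7, 8, 9, 10, 12

Derivation:
Step 1: union(3, 6) -> merged; set of 3 now {3, 6}
Step 2: union(9, 3) -> merged; set of 9 now {3, 6, 9}
Step 3: union(9, 7) -> merged; set of 9 now {3, 6, 7, 9}
Step 4: find(6) -> no change; set of 6 is {3, 6, 7, 9}
Step 5: union(6, 1) -> merged; set of 6 now {1, 3, 6, 7, 9}
Step 6: find(5) -> no change; set of 5 is {5}
Step 7: union(10, 7) -> merged; set of 10 now {1, 3, 6, 7, 9, 10}
Step 8: find(7) -> no change; set of 7 is {1, 3, 6, 7, 9, 10}
Step 9: find(11) -> no change; set of 11 is {11}
Step 10: union(12, 8) -> merged; set of 12 now {8, 12}
Step 11: union(6, 3) -> already same set; set of 6 now {1, 3, 6, 7, 9, 10}
Step 12: union(6, 8) -> merged; set of 6 now {1, 3, 6, 7, 8, 9, 10, 12}
Step 13: find(4) -> no change; set of 4 is {4}
Step 14: union(2, 6) -> merged; set of 2 now {1, 2, 3, 6, 7, 8, 9, 10, 12}
Step 15: union(12, 9) -> already same set; set of 12 now {1, 2, 3, 6, 7, 8, 9, 10, 12}
Step 16: union(1, 12) -> already same set; set of 1 now {1, 2, 3, 6, 7, 8, 9, 10, 12}
Step 17: union(9, 12) -> already same set; set of 9 now {1, 2, 3, 6, 7, 8, 9, 10, 12}
Step 18: find(3) -> no change; set of 3 is {1, 2, 3, 6, 7, 8, 9, 10, 12}
Step 19: find(12) -> no change; set of 12 is {1, 2, 3, 6, 7, 8, 9, 10, 12}
Step 20: union(12, 6) -> already same set; set of 12 now {1, 2, 3, 6, 7, 8, 9, 10, 12}
Component of 6: {1, 2, 3, 6, 7, 8, 9, 10, 12}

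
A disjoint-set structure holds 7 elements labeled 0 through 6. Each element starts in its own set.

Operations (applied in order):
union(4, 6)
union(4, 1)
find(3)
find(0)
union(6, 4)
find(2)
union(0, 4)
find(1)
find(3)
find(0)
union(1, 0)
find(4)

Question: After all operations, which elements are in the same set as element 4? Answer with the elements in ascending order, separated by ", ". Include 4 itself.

Step 1: union(4, 6) -> merged; set of 4 now {4, 6}
Step 2: union(4, 1) -> merged; set of 4 now {1, 4, 6}
Step 3: find(3) -> no change; set of 3 is {3}
Step 4: find(0) -> no change; set of 0 is {0}
Step 5: union(6, 4) -> already same set; set of 6 now {1, 4, 6}
Step 6: find(2) -> no change; set of 2 is {2}
Step 7: union(0, 4) -> merged; set of 0 now {0, 1, 4, 6}
Step 8: find(1) -> no change; set of 1 is {0, 1, 4, 6}
Step 9: find(3) -> no change; set of 3 is {3}
Step 10: find(0) -> no change; set of 0 is {0, 1, 4, 6}
Step 11: union(1, 0) -> already same set; set of 1 now {0, 1, 4, 6}
Step 12: find(4) -> no change; set of 4 is {0, 1, 4, 6}
Component of 4: {0, 1, 4, 6}

Answer: 0, 1, 4, 6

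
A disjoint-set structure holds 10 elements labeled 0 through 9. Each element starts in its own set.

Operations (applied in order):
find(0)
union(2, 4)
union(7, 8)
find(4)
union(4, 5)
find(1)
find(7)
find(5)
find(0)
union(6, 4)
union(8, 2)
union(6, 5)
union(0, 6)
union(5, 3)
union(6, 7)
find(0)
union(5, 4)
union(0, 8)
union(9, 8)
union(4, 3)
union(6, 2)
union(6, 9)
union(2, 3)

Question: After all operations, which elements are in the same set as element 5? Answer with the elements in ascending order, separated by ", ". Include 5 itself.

Step 1: find(0) -> no change; set of 0 is {0}
Step 2: union(2, 4) -> merged; set of 2 now {2, 4}
Step 3: union(7, 8) -> merged; set of 7 now {7, 8}
Step 4: find(4) -> no change; set of 4 is {2, 4}
Step 5: union(4, 5) -> merged; set of 4 now {2, 4, 5}
Step 6: find(1) -> no change; set of 1 is {1}
Step 7: find(7) -> no change; set of 7 is {7, 8}
Step 8: find(5) -> no change; set of 5 is {2, 4, 5}
Step 9: find(0) -> no change; set of 0 is {0}
Step 10: union(6, 4) -> merged; set of 6 now {2, 4, 5, 6}
Step 11: union(8, 2) -> merged; set of 8 now {2, 4, 5, 6, 7, 8}
Step 12: union(6, 5) -> already same set; set of 6 now {2, 4, 5, 6, 7, 8}
Step 13: union(0, 6) -> merged; set of 0 now {0, 2, 4, 5, 6, 7, 8}
Step 14: union(5, 3) -> merged; set of 5 now {0, 2, 3, 4, 5, 6, 7, 8}
Step 15: union(6, 7) -> already same set; set of 6 now {0, 2, 3, 4, 5, 6, 7, 8}
Step 16: find(0) -> no change; set of 0 is {0, 2, 3, 4, 5, 6, 7, 8}
Step 17: union(5, 4) -> already same set; set of 5 now {0, 2, 3, 4, 5, 6, 7, 8}
Step 18: union(0, 8) -> already same set; set of 0 now {0, 2, 3, 4, 5, 6, 7, 8}
Step 19: union(9, 8) -> merged; set of 9 now {0, 2, 3, 4, 5, 6, 7, 8, 9}
Step 20: union(4, 3) -> already same set; set of 4 now {0, 2, 3, 4, 5, 6, 7, 8, 9}
Step 21: union(6, 2) -> already same set; set of 6 now {0, 2, 3, 4, 5, 6, 7, 8, 9}
Step 22: union(6, 9) -> already same set; set of 6 now {0, 2, 3, 4, 5, 6, 7, 8, 9}
Step 23: union(2, 3) -> already same set; set of 2 now {0, 2, 3, 4, 5, 6, 7, 8, 9}
Component of 5: {0, 2, 3, 4, 5, 6, 7, 8, 9}

Answer: 0, 2, 3, 4, 5, 6, 7, 8, 9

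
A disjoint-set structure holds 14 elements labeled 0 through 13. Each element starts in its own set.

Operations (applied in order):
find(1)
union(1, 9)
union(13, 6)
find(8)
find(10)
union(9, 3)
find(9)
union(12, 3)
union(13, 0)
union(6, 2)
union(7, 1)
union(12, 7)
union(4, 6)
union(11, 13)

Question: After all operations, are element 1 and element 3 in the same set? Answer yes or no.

Step 1: find(1) -> no change; set of 1 is {1}
Step 2: union(1, 9) -> merged; set of 1 now {1, 9}
Step 3: union(13, 6) -> merged; set of 13 now {6, 13}
Step 4: find(8) -> no change; set of 8 is {8}
Step 5: find(10) -> no change; set of 10 is {10}
Step 6: union(9, 3) -> merged; set of 9 now {1, 3, 9}
Step 7: find(9) -> no change; set of 9 is {1, 3, 9}
Step 8: union(12, 3) -> merged; set of 12 now {1, 3, 9, 12}
Step 9: union(13, 0) -> merged; set of 13 now {0, 6, 13}
Step 10: union(6, 2) -> merged; set of 6 now {0, 2, 6, 13}
Step 11: union(7, 1) -> merged; set of 7 now {1, 3, 7, 9, 12}
Step 12: union(12, 7) -> already same set; set of 12 now {1, 3, 7, 9, 12}
Step 13: union(4, 6) -> merged; set of 4 now {0, 2, 4, 6, 13}
Step 14: union(11, 13) -> merged; set of 11 now {0, 2, 4, 6, 11, 13}
Set of 1: {1, 3, 7, 9, 12}; 3 is a member.

Answer: yes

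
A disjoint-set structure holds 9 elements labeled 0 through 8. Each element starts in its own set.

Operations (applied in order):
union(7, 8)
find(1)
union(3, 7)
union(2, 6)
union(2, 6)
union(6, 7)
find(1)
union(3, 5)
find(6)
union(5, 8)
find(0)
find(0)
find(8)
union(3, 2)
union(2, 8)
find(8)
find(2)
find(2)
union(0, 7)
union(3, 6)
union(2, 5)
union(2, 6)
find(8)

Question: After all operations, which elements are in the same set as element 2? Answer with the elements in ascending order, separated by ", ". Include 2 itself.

Answer: 0, 2, 3, 5, 6, 7, 8

Derivation:
Step 1: union(7, 8) -> merged; set of 7 now {7, 8}
Step 2: find(1) -> no change; set of 1 is {1}
Step 3: union(3, 7) -> merged; set of 3 now {3, 7, 8}
Step 4: union(2, 6) -> merged; set of 2 now {2, 6}
Step 5: union(2, 6) -> already same set; set of 2 now {2, 6}
Step 6: union(6, 7) -> merged; set of 6 now {2, 3, 6, 7, 8}
Step 7: find(1) -> no change; set of 1 is {1}
Step 8: union(3, 5) -> merged; set of 3 now {2, 3, 5, 6, 7, 8}
Step 9: find(6) -> no change; set of 6 is {2, 3, 5, 6, 7, 8}
Step 10: union(5, 8) -> already same set; set of 5 now {2, 3, 5, 6, 7, 8}
Step 11: find(0) -> no change; set of 0 is {0}
Step 12: find(0) -> no change; set of 0 is {0}
Step 13: find(8) -> no change; set of 8 is {2, 3, 5, 6, 7, 8}
Step 14: union(3, 2) -> already same set; set of 3 now {2, 3, 5, 6, 7, 8}
Step 15: union(2, 8) -> already same set; set of 2 now {2, 3, 5, 6, 7, 8}
Step 16: find(8) -> no change; set of 8 is {2, 3, 5, 6, 7, 8}
Step 17: find(2) -> no change; set of 2 is {2, 3, 5, 6, 7, 8}
Step 18: find(2) -> no change; set of 2 is {2, 3, 5, 6, 7, 8}
Step 19: union(0, 7) -> merged; set of 0 now {0, 2, 3, 5, 6, 7, 8}
Step 20: union(3, 6) -> already same set; set of 3 now {0, 2, 3, 5, 6, 7, 8}
Step 21: union(2, 5) -> already same set; set of 2 now {0, 2, 3, 5, 6, 7, 8}
Step 22: union(2, 6) -> already same set; set of 2 now {0, 2, 3, 5, 6, 7, 8}
Step 23: find(8) -> no change; set of 8 is {0, 2, 3, 5, 6, 7, 8}
Component of 2: {0, 2, 3, 5, 6, 7, 8}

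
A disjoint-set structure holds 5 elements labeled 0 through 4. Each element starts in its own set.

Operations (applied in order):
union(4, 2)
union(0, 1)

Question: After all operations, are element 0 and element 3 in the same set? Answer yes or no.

Step 1: union(4, 2) -> merged; set of 4 now {2, 4}
Step 2: union(0, 1) -> merged; set of 0 now {0, 1}
Set of 0: {0, 1}; 3 is not a member.

Answer: no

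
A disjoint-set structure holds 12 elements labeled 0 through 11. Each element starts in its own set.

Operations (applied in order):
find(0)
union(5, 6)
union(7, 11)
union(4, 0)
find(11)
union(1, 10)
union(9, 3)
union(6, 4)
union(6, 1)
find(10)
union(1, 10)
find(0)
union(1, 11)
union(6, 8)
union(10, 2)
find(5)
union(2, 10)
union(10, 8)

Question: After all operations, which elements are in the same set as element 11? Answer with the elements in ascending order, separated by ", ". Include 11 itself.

Step 1: find(0) -> no change; set of 0 is {0}
Step 2: union(5, 6) -> merged; set of 5 now {5, 6}
Step 3: union(7, 11) -> merged; set of 7 now {7, 11}
Step 4: union(4, 0) -> merged; set of 4 now {0, 4}
Step 5: find(11) -> no change; set of 11 is {7, 11}
Step 6: union(1, 10) -> merged; set of 1 now {1, 10}
Step 7: union(9, 3) -> merged; set of 9 now {3, 9}
Step 8: union(6, 4) -> merged; set of 6 now {0, 4, 5, 6}
Step 9: union(6, 1) -> merged; set of 6 now {0, 1, 4, 5, 6, 10}
Step 10: find(10) -> no change; set of 10 is {0, 1, 4, 5, 6, 10}
Step 11: union(1, 10) -> already same set; set of 1 now {0, 1, 4, 5, 6, 10}
Step 12: find(0) -> no change; set of 0 is {0, 1, 4, 5, 6, 10}
Step 13: union(1, 11) -> merged; set of 1 now {0, 1, 4, 5, 6, 7, 10, 11}
Step 14: union(6, 8) -> merged; set of 6 now {0, 1, 4, 5, 6, 7, 8, 10, 11}
Step 15: union(10, 2) -> merged; set of 10 now {0, 1, 2, 4, 5, 6, 7, 8, 10, 11}
Step 16: find(5) -> no change; set of 5 is {0, 1, 2, 4, 5, 6, 7, 8, 10, 11}
Step 17: union(2, 10) -> already same set; set of 2 now {0, 1, 2, 4, 5, 6, 7, 8, 10, 11}
Step 18: union(10, 8) -> already same set; set of 10 now {0, 1, 2, 4, 5, 6, 7, 8, 10, 11}
Component of 11: {0, 1, 2, 4, 5, 6, 7, 8, 10, 11}

Answer: 0, 1, 2, 4, 5, 6, 7, 8, 10, 11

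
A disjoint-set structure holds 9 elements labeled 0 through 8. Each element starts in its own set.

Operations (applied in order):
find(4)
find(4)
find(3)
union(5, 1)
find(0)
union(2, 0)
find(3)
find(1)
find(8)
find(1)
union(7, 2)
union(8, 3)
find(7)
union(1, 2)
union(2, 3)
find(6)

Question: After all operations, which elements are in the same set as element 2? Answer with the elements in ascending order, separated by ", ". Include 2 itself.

Step 1: find(4) -> no change; set of 4 is {4}
Step 2: find(4) -> no change; set of 4 is {4}
Step 3: find(3) -> no change; set of 3 is {3}
Step 4: union(5, 1) -> merged; set of 5 now {1, 5}
Step 5: find(0) -> no change; set of 0 is {0}
Step 6: union(2, 0) -> merged; set of 2 now {0, 2}
Step 7: find(3) -> no change; set of 3 is {3}
Step 8: find(1) -> no change; set of 1 is {1, 5}
Step 9: find(8) -> no change; set of 8 is {8}
Step 10: find(1) -> no change; set of 1 is {1, 5}
Step 11: union(7, 2) -> merged; set of 7 now {0, 2, 7}
Step 12: union(8, 3) -> merged; set of 8 now {3, 8}
Step 13: find(7) -> no change; set of 7 is {0, 2, 7}
Step 14: union(1, 2) -> merged; set of 1 now {0, 1, 2, 5, 7}
Step 15: union(2, 3) -> merged; set of 2 now {0, 1, 2, 3, 5, 7, 8}
Step 16: find(6) -> no change; set of 6 is {6}
Component of 2: {0, 1, 2, 3, 5, 7, 8}

Answer: 0, 1, 2, 3, 5, 7, 8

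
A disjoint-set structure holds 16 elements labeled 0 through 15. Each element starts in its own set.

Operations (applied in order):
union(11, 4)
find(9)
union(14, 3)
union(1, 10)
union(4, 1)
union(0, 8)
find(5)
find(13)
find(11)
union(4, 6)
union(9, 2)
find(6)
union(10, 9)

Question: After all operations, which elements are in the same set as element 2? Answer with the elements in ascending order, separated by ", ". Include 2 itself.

Answer: 1, 2, 4, 6, 9, 10, 11

Derivation:
Step 1: union(11, 4) -> merged; set of 11 now {4, 11}
Step 2: find(9) -> no change; set of 9 is {9}
Step 3: union(14, 3) -> merged; set of 14 now {3, 14}
Step 4: union(1, 10) -> merged; set of 1 now {1, 10}
Step 5: union(4, 1) -> merged; set of 4 now {1, 4, 10, 11}
Step 6: union(0, 8) -> merged; set of 0 now {0, 8}
Step 7: find(5) -> no change; set of 5 is {5}
Step 8: find(13) -> no change; set of 13 is {13}
Step 9: find(11) -> no change; set of 11 is {1, 4, 10, 11}
Step 10: union(4, 6) -> merged; set of 4 now {1, 4, 6, 10, 11}
Step 11: union(9, 2) -> merged; set of 9 now {2, 9}
Step 12: find(6) -> no change; set of 6 is {1, 4, 6, 10, 11}
Step 13: union(10, 9) -> merged; set of 10 now {1, 2, 4, 6, 9, 10, 11}
Component of 2: {1, 2, 4, 6, 9, 10, 11}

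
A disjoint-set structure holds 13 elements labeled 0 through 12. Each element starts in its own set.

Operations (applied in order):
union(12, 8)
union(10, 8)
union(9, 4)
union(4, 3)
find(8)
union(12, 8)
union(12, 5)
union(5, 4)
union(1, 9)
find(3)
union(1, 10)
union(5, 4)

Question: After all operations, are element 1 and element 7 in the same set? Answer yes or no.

Answer: no

Derivation:
Step 1: union(12, 8) -> merged; set of 12 now {8, 12}
Step 2: union(10, 8) -> merged; set of 10 now {8, 10, 12}
Step 3: union(9, 4) -> merged; set of 9 now {4, 9}
Step 4: union(4, 3) -> merged; set of 4 now {3, 4, 9}
Step 5: find(8) -> no change; set of 8 is {8, 10, 12}
Step 6: union(12, 8) -> already same set; set of 12 now {8, 10, 12}
Step 7: union(12, 5) -> merged; set of 12 now {5, 8, 10, 12}
Step 8: union(5, 4) -> merged; set of 5 now {3, 4, 5, 8, 9, 10, 12}
Step 9: union(1, 9) -> merged; set of 1 now {1, 3, 4, 5, 8, 9, 10, 12}
Step 10: find(3) -> no change; set of 3 is {1, 3, 4, 5, 8, 9, 10, 12}
Step 11: union(1, 10) -> already same set; set of 1 now {1, 3, 4, 5, 8, 9, 10, 12}
Step 12: union(5, 4) -> already same set; set of 5 now {1, 3, 4, 5, 8, 9, 10, 12}
Set of 1: {1, 3, 4, 5, 8, 9, 10, 12}; 7 is not a member.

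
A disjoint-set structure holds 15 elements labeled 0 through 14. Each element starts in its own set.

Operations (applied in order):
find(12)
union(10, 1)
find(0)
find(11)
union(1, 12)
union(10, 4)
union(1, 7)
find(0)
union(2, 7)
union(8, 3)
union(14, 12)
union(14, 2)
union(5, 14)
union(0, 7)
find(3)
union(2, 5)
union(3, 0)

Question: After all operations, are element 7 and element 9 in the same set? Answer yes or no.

Answer: no

Derivation:
Step 1: find(12) -> no change; set of 12 is {12}
Step 2: union(10, 1) -> merged; set of 10 now {1, 10}
Step 3: find(0) -> no change; set of 0 is {0}
Step 4: find(11) -> no change; set of 11 is {11}
Step 5: union(1, 12) -> merged; set of 1 now {1, 10, 12}
Step 6: union(10, 4) -> merged; set of 10 now {1, 4, 10, 12}
Step 7: union(1, 7) -> merged; set of 1 now {1, 4, 7, 10, 12}
Step 8: find(0) -> no change; set of 0 is {0}
Step 9: union(2, 7) -> merged; set of 2 now {1, 2, 4, 7, 10, 12}
Step 10: union(8, 3) -> merged; set of 8 now {3, 8}
Step 11: union(14, 12) -> merged; set of 14 now {1, 2, 4, 7, 10, 12, 14}
Step 12: union(14, 2) -> already same set; set of 14 now {1, 2, 4, 7, 10, 12, 14}
Step 13: union(5, 14) -> merged; set of 5 now {1, 2, 4, 5, 7, 10, 12, 14}
Step 14: union(0, 7) -> merged; set of 0 now {0, 1, 2, 4, 5, 7, 10, 12, 14}
Step 15: find(3) -> no change; set of 3 is {3, 8}
Step 16: union(2, 5) -> already same set; set of 2 now {0, 1, 2, 4, 5, 7, 10, 12, 14}
Step 17: union(3, 0) -> merged; set of 3 now {0, 1, 2, 3, 4, 5, 7, 8, 10, 12, 14}
Set of 7: {0, 1, 2, 3, 4, 5, 7, 8, 10, 12, 14}; 9 is not a member.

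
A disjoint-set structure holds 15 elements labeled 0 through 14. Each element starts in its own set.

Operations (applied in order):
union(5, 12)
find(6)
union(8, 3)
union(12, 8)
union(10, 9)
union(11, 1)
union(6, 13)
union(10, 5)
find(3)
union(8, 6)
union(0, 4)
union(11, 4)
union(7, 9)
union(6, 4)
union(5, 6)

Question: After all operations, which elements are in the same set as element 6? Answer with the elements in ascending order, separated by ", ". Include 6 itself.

Answer: 0, 1, 3, 4, 5, 6, 7, 8, 9, 10, 11, 12, 13

Derivation:
Step 1: union(5, 12) -> merged; set of 5 now {5, 12}
Step 2: find(6) -> no change; set of 6 is {6}
Step 3: union(8, 3) -> merged; set of 8 now {3, 8}
Step 4: union(12, 8) -> merged; set of 12 now {3, 5, 8, 12}
Step 5: union(10, 9) -> merged; set of 10 now {9, 10}
Step 6: union(11, 1) -> merged; set of 11 now {1, 11}
Step 7: union(6, 13) -> merged; set of 6 now {6, 13}
Step 8: union(10, 5) -> merged; set of 10 now {3, 5, 8, 9, 10, 12}
Step 9: find(3) -> no change; set of 3 is {3, 5, 8, 9, 10, 12}
Step 10: union(8, 6) -> merged; set of 8 now {3, 5, 6, 8, 9, 10, 12, 13}
Step 11: union(0, 4) -> merged; set of 0 now {0, 4}
Step 12: union(11, 4) -> merged; set of 11 now {0, 1, 4, 11}
Step 13: union(7, 9) -> merged; set of 7 now {3, 5, 6, 7, 8, 9, 10, 12, 13}
Step 14: union(6, 4) -> merged; set of 6 now {0, 1, 3, 4, 5, 6, 7, 8, 9, 10, 11, 12, 13}
Step 15: union(5, 6) -> already same set; set of 5 now {0, 1, 3, 4, 5, 6, 7, 8, 9, 10, 11, 12, 13}
Component of 6: {0, 1, 3, 4, 5, 6, 7, 8, 9, 10, 11, 12, 13}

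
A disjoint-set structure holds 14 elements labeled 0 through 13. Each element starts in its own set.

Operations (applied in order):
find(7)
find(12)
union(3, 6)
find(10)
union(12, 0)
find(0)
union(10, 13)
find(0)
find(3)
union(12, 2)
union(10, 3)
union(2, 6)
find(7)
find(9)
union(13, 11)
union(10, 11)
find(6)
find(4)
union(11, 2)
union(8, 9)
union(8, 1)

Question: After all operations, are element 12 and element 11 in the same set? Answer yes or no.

Answer: yes

Derivation:
Step 1: find(7) -> no change; set of 7 is {7}
Step 2: find(12) -> no change; set of 12 is {12}
Step 3: union(3, 6) -> merged; set of 3 now {3, 6}
Step 4: find(10) -> no change; set of 10 is {10}
Step 5: union(12, 0) -> merged; set of 12 now {0, 12}
Step 6: find(0) -> no change; set of 0 is {0, 12}
Step 7: union(10, 13) -> merged; set of 10 now {10, 13}
Step 8: find(0) -> no change; set of 0 is {0, 12}
Step 9: find(3) -> no change; set of 3 is {3, 6}
Step 10: union(12, 2) -> merged; set of 12 now {0, 2, 12}
Step 11: union(10, 3) -> merged; set of 10 now {3, 6, 10, 13}
Step 12: union(2, 6) -> merged; set of 2 now {0, 2, 3, 6, 10, 12, 13}
Step 13: find(7) -> no change; set of 7 is {7}
Step 14: find(9) -> no change; set of 9 is {9}
Step 15: union(13, 11) -> merged; set of 13 now {0, 2, 3, 6, 10, 11, 12, 13}
Step 16: union(10, 11) -> already same set; set of 10 now {0, 2, 3, 6, 10, 11, 12, 13}
Step 17: find(6) -> no change; set of 6 is {0, 2, 3, 6, 10, 11, 12, 13}
Step 18: find(4) -> no change; set of 4 is {4}
Step 19: union(11, 2) -> already same set; set of 11 now {0, 2, 3, 6, 10, 11, 12, 13}
Step 20: union(8, 9) -> merged; set of 8 now {8, 9}
Step 21: union(8, 1) -> merged; set of 8 now {1, 8, 9}
Set of 12: {0, 2, 3, 6, 10, 11, 12, 13}; 11 is a member.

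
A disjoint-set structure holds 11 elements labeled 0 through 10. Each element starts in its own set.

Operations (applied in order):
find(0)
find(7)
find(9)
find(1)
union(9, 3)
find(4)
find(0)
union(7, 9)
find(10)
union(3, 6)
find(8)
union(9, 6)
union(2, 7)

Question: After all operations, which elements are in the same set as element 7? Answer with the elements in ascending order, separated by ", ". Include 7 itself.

Step 1: find(0) -> no change; set of 0 is {0}
Step 2: find(7) -> no change; set of 7 is {7}
Step 3: find(9) -> no change; set of 9 is {9}
Step 4: find(1) -> no change; set of 1 is {1}
Step 5: union(9, 3) -> merged; set of 9 now {3, 9}
Step 6: find(4) -> no change; set of 4 is {4}
Step 7: find(0) -> no change; set of 0 is {0}
Step 8: union(7, 9) -> merged; set of 7 now {3, 7, 9}
Step 9: find(10) -> no change; set of 10 is {10}
Step 10: union(3, 6) -> merged; set of 3 now {3, 6, 7, 9}
Step 11: find(8) -> no change; set of 8 is {8}
Step 12: union(9, 6) -> already same set; set of 9 now {3, 6, 7, 9}
Step 13: union(2, 7) -> merged; set of 2 now {2, 3, 6, 7, 9}
Component of 7: {2, 3, 6, 7, 9}

Answer: 2, 3, 6, 7, 9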